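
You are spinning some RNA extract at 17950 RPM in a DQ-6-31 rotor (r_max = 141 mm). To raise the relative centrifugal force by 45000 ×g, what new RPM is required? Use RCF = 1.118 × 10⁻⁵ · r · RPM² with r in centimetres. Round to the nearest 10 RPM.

24650 RPM

r = 141 mm = 14.1 cm
Current RCF = 1.118 × 10⁻⁵ × 14.1 × (17950)² = 1.118 × 10⁻⁵ × 14.1 × 322,202,500 ≈ 50,791.4 × g
Target RCF = 50,791.4 + 45,000 = 95,791.4 × g
N² = 95,791.4 / (15.7638 × 10⁻⁵) = 607,666,933
N ≈ √607,666,933 ≈ 24,650.9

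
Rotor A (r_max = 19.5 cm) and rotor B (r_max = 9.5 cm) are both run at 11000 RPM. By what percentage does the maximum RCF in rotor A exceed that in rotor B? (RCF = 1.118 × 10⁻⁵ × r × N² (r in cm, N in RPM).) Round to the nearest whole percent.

105%

At equal RPM, RCF scales linearly with r: ratio = 19.5 / 9.5 = 2.0526.
So rotor A delivers 105.3% more g-force.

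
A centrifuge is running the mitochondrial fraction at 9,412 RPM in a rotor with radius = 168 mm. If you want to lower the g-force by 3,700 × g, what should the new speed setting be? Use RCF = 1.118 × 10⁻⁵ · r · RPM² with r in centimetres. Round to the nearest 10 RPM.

≈ 8300 RPM

r = 168 mm = 16.8 cm
Current RCF = 1.118 × 10⁻⁵ × 16.8 × (9412)² = 1.118 × 10⁻⁵ × 16.8 × 88,585,744 ≈ 16,638.5 × g
Target RCF = 16,638.5 − 3,700 = 12,938.5 × g
N² = 12,938.5 / (18.7824 × 10⁻⁵) = 68,886,298
N ≈ √68,886,298 ≈ 8,299.8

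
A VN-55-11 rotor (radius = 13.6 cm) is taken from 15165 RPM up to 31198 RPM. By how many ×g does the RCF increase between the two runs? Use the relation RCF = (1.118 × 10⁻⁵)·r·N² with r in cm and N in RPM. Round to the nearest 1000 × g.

RCF₁ = 1.118 × 10⁻⁵ × 13.6 × (15165)² = 1.118 × 10⁻⁵ × 13.6 × 229,977,225 ≈ 34,967.6 × g
RCF₂ = 1.118 × 10⁻⁵ × 13.6 × (31198)² = 1.118 × 10⁻⁵ × 13.6 × 973,315,204 ≈ 147,990.6 × g
Increase = 147,990.6 − 34,967.6 = 113,023

≈ 113000 ×g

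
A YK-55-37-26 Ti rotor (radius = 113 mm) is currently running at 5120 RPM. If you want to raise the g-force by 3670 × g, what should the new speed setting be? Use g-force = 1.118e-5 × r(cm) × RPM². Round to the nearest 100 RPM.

≈ 7400 RPM

r = 113 mm = 11.3 cm
Current RCF = 1.118 × 10⁻⁵ × 11.3 × (5120)² = 1.118 × 10⁻⁵ × 11.3 × 26,214,400 ≈ 3,311.8 × g
Target RCF = 3,311.8 + 3,670 = 6,981.8 × g
N² = 6,981.8 / (12.6334 × 10⁻⁵) = 55,264,616
N ≈ √55,264,616 ≈ 7,434.0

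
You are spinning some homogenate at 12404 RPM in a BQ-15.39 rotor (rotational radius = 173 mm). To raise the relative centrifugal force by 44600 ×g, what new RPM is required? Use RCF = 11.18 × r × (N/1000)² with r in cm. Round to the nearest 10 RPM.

r = 173 mm = 17.3 cm
Current RCF = 11.18 × 17.3 × (12.404)² = 11.18 × 17.3 × 153.859216 ≈ 29,758.5 × g
Target RCF = 29,758.5 + 44,600 = 74,358.5 × g
(N/1000)² = 74,358.5 / 193.414 = 384.4525
N = 1000 × √384.4525 ≈ 19,607.5

≈ 19610 RPM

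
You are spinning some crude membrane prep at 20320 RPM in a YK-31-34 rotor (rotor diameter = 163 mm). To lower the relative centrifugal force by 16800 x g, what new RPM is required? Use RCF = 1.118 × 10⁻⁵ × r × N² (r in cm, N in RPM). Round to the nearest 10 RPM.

15120 RPM

r = 163 mm / 2 = 81.5 mm = 8.15 cm
Current RCF = 1.118 × 10⁻⁵ × 8.15 × (20320)² = 1.118 × 10⁻⁵ × 8.15 × 412,902,400 ≈ 37,622.4 × g
Target RCF = 37,622.4 − 16,800 = 20,822.4 × g
N² = 20,822.4 / (9.1117 × 10⁻⁵) = 228,523,766
N ≈ √228,523,766 ≈ 15,117.0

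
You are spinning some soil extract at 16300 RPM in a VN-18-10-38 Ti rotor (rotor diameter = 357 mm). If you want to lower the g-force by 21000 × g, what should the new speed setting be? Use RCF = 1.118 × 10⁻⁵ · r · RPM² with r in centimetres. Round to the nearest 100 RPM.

r = 357 mm / 2 = 178.5 mm = 17.85 cm
Current RCF = 1.118 × 10⁻⁵ × 17.85 × (16300)² = 1.118 × 10⁻⁵ × 17.85 × 265,690,000 ≈ 53,021.9 × g
Target RCF = 53,021.9 − 21,000 = 32,021.9 × g
N² = 32,021.9 / (19.9563 × 10⁻⁵) = 160,460,105
N ≈ √160,460,105 ≈ 12,667.3

12700 RPM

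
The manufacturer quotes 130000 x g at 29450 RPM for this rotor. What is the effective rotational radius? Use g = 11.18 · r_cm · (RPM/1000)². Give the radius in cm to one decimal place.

RCF = 11.18 × r × (N/1000)²
130000 = 11.18 × r × (29.45)²
r = 130000 / (11.18 × 867.3025) = 130000 / 9696.442 ≈ 13.407 cm

r ≈ 13.4 cm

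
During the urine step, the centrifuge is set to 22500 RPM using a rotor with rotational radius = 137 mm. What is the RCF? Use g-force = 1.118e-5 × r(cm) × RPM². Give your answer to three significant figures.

77500 x g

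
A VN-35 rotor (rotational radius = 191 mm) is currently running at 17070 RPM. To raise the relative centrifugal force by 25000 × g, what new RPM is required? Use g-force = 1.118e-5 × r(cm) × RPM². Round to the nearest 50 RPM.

r = 191 mm = 19.1 cm
Current RCF = 1.118 × 10⁻⁵ × 19.1 × (17070)² = 1.118 × 10⁻⁵ × 19.1 × 291,384,900 ≈ 62,221.7 × g
Target RCF = 62,221.7 + 25,000 = 87,221.7 × g
N² = 87,221.7 / (21.3538 × 10⁻⁵) = 408,459,853
N ≈ √408,459,853 ≈ 20,210.4

≈ 20200 RPM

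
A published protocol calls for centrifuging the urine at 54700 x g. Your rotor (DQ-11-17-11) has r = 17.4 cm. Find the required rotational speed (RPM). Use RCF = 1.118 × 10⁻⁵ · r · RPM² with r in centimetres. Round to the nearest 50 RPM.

≈ 16750 RPM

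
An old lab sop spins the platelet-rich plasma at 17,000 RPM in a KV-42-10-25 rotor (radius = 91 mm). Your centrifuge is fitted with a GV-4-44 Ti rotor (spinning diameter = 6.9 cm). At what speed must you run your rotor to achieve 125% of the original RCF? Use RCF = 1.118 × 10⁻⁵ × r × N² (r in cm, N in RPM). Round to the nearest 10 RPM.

Original rotor: r = 91 mm = 9.1 cm
RCF_original = 1.118 × 10⁻⁵ × 9.1 × (17000)² = 1.118 × 10⁻⁵ × 9.1 × 289,000,000 ≈ 29,402.3 × g
Target RCF = 1.25 × 29,402.3 ≈ 36,752.9 × g
Your rotor: r = 6.9 / 2 = 3.45 cm
36,752.9 = 1.118 × 10⁻⁵ × 3.45 × N²
N² = 36,752.9 / (3.8571 × 10⁻⁵) = 952,863,550
N ≈ √952,863,550 ≈ 30,868.5

30870 RPM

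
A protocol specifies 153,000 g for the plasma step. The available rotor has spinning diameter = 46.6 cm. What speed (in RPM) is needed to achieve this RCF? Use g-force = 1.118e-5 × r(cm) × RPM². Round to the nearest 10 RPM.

≈ 24240 RPM

r = 46.6 / 2 = 23.3 cm
153,000 = 1.118 × 10⁻⁵ × 23.3 × N²
N² = 153,000 / (26.0494 × 10⁻⁵) = 587,345,582
N ≈ √587,345,582 ≈ 24,235.2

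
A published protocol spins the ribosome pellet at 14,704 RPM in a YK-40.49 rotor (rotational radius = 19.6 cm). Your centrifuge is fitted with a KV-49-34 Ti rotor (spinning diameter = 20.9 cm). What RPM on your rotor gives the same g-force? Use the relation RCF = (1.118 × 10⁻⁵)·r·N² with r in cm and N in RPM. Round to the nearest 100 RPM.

RCF_original = 1.118 × 10⁻⁵ × 19.6 × (14704)² = 1.118 × 10⁻⁵ × 19.6 × 216,207,616 ≈ 47,377.1 × g
Your rotor: r = 20.9 / 2 = 10.45 cm
47,377.1 = 1.118 × 10⁻⁵ × 10.45 × N²
N² = 47,377.1 / (11.6831 × 10⁻⁵) = 405,518,227
N ≈ √405,518,227 ≈ 20,137.5

≈ 20100 RPM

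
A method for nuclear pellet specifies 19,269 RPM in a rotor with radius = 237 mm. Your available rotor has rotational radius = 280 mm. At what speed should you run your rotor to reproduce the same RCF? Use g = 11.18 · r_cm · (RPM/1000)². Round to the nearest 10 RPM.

≈ 17730 RPM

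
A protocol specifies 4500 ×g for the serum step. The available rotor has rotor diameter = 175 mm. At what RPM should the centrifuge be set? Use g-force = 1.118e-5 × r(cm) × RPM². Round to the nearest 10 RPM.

r = 175 mm / 2 = 87.5 mm = 8.75 cm
4,500 = 1.118 × 10⁻⁵ × 8.75 × N²
N² = 4,500 / (9.7825 × 10⁻⁵) = 46,000,511
N ≈ √46,000,511 ≈ 6,782.4

6780 RPM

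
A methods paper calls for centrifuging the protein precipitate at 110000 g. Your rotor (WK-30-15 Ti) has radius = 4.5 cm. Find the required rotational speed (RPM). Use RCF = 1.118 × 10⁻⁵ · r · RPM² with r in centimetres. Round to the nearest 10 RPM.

≈ 46760 RPM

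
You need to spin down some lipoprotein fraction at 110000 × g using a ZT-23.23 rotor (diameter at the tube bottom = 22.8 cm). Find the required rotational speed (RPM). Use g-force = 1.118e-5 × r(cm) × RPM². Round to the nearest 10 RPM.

r = 22.8 / 2 = 11.4 cm
RCF = 1.118 × 10⁻⁵ × r × N²
110,000 = 1.118 × 10⁻⁵ × 11.4 × N²
N² = 110,000 / (12.7452 × 10⁻⁵) = 863,070,019
N ≈ √863,070,019 ≈ 29,378.1

≈ 29380 RPM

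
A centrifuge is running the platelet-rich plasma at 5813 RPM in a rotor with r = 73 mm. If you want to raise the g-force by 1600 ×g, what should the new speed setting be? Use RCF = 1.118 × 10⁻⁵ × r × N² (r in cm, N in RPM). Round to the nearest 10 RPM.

≈ 7310 RPM

r = 73 mm = 7.3 cm
Current RCF = 1.118 × 10⁻⁵ × 7.3 × (5813)² = 1.118 × 10⁻⁵ × 7.3 × 33,790,969 ≈ 2,757.8 × g
Target RCF = 2,757.8 + 1,600 = 4,357.8 × g
N² = 4,357.8 / (8.1614 × 10⁻⁵) = 53,395,251
N ≈ √53,395,251 ≈ 7,307.2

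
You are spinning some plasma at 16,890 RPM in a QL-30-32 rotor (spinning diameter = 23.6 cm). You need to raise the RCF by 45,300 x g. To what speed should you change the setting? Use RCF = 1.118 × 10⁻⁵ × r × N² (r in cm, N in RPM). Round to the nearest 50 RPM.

N₂ ≈ 25050 RPM

r = 23.6 / 2 = 11.8 cm
Current RCF = 1.118 × 10⁻⁵ × 11.8 × (16890)² = 1.118 × 10⁻⁵ × 11.8 × 285,272,100 ≈ 37,634.2 × g
Target RCF = 37,634.2 + 45,300 = 82,934.2 × g
N² = 82,934.2 / (13.1924 × 10⁻⁵) = 628,651,345
N ≈ √628,651,345 ≈ 25,072.9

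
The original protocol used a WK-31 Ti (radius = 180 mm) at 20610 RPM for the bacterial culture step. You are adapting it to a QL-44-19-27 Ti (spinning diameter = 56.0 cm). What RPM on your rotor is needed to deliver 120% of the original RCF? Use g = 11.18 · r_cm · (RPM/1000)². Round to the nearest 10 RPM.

18100 RPM

Original rotor: r = 180 mm = 18.0 cm
RCF_original = 11.18 × 18 × (20.61)² = 11.18 × 18 × 424.7721 ≈ 85,481.1 × g
Target RCF = 1.2 × 85,481.1 ≈ 102,577.3 × g
Your rotor: r = 56.0 / 2 = 28 cm
102,577.3 = 11.18 × 28 × (N/1000)²
(N/1000)² = 102,577.3 / 313.04 = 327.6811
N = 1000 × √327.6811 ≈ 18,102.0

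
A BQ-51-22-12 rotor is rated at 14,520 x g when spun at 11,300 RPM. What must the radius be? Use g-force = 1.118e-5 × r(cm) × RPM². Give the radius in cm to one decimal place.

RCF = 1.118 × 10⁻⁵ × r × N²
14520 = 1.118 × 10⁻⁵ × r × (11300)²
r = 14520 / (1.118 × 10⁻⁵ × 127,690,000) = 14520 / 1427.574 ≈ 10.171 cm

10.2 cm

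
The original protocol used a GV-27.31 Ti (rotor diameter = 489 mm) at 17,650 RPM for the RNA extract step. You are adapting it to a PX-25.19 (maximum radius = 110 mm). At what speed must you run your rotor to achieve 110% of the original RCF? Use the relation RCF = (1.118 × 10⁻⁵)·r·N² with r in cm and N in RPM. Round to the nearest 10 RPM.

Original rotor: r = 489 mm / 2 = 244.5 mm = 24.45 cm
RCF = 1.118 × 10⁻⁵ × r × N²
RCF_original = 1.118 × 10⁻⁵ × 24.45 × (17650)² = 1.118 × 10⁻⁵ × 24.45 × 311,522,500 ≈ 85,155 × g
Target RCF = 1.1 × 85,155 ≈ 93,670.5 × g
Your rotor: r = 110 mm = 11.0 cm
93,670.5 = 1.118 × 10⁻⁵ × 11 × N²
N² = 93,670.5 / (12.298 × 10⁻⁵) = 761,672,630
N ≈ √761,672,630 ≈ 27,598.4

27600 RPM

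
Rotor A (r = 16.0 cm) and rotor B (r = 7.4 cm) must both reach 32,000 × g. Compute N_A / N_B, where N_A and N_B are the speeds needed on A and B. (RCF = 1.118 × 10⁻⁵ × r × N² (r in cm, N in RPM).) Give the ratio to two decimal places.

0.68

At fixed RCF, N ∝ 1/√r, so N_A/N_B = √(r_B/r_A) = √(7.4/16.0) = √0.462500 = 0.6801.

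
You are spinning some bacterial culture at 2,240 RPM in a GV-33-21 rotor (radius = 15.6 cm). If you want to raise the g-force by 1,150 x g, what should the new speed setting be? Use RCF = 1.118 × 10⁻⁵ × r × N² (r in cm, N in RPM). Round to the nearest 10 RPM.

Current RCF = 1.118 × 10⁻⁵ × 15.6 × (2240)² = 1.118 × 10⁻⁵ × 15.6 × 5,017,600 ≈ 875.1 × g
Target RCF = 875.1 + 1,150 = 2,025.1 × g
N² = 2,025.1 / (17.4408 × 10⁻⁵) = 11,611,279
N ≈ √11,611,279 ≈ 3,407.5

≈ 3410 RPM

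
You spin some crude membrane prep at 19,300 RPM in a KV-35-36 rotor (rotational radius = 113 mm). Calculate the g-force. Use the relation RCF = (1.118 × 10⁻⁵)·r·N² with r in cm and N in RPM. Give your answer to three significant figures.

RCF ≈ 47100 g

r = 113 mm = 11.3 cm
RCF = 1.118 × 10⁻⁵ × r × N²
RCF = 1.118 × 10⁻⁵ × 11.3 × (19300)² = 1.118 × 10⁻⁵ × 11.3 × 372,490,000 ≈ 47,058.2 × g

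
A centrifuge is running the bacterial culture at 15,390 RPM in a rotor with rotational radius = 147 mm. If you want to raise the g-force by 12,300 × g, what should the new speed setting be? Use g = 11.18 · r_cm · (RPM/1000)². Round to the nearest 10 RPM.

N₂ ≈ 17650 RPM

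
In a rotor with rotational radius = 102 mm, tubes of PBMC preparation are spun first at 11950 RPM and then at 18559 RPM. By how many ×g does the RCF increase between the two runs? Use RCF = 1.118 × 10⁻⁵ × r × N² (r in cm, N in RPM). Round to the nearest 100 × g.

r = 102 mm = 10.2 cm
RCF₁ = 1.118 × 10⁻⁵ × 10.2 × (11950)² = 1.118 × 10⁻⁵ × 10.2 × 142,802,500 ≈ 16,284.6 × g
RCF₂ = 1.118 × 10⁻⁵ × 10.2 × (18559)² = 1.118 × 10⁻⁵ × 10.2 × 344,436,481 ≈ 39,278.2 × g
Increase = 39,278.2 − 16,284.6 = 22,993.6

≈ 23000 ×g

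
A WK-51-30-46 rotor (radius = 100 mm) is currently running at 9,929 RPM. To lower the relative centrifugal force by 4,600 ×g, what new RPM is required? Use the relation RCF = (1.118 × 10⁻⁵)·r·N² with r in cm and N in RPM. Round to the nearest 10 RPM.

r = 100 mm = 10.0 cm
Current RCF = 1.118 × 10⁻⁵ × 10 × (9929)² = 1.118 × 10⁻⁵ × 10 × 98,585,041 ≈ 11,021.8 × g
Target RCF = 11,021.8 − 4,600 = 6,421.8 × g
N² = 6,421.8 / (11.18 × 10⁻⁵) = 57,440,072
N ≈ √57,440,072 ≈ 7,578.9

N₂ ≈ 7580 RPM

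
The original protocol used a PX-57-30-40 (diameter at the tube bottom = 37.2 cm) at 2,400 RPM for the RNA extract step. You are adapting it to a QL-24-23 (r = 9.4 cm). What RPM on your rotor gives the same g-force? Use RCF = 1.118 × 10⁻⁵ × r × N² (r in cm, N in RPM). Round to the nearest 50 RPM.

≈ 3400 RPM

Original rotor: r = 37.2 / 2 = 18.6 cm
RCF_original = 1.118 × 10⁻⁵ × 18.6 × (2400)² = 1.118 × 10⁻⁵ × 18.6 × 5,760,000 ≈ 1,197.8 × g
1,197.8 = 1.118 × 10⁻⁵ × 9.4 × N²
N² = 1,197.8 / (10.5092 × 10⁻⁵) = 11,397,633
N ≈ √11,397,633 ≈ 3,376.0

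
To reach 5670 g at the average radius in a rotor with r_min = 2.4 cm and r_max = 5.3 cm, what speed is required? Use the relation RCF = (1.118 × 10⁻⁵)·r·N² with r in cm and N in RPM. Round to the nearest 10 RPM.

11480 RPM

r_avg = (2.4 + 5.3) / 2 = 3.85 cm
5,670 = 1.118 × 10⁻⁵ × 3.85 × N²
N² = 5,670 / (4.3043 × 10⁻⁵) = 131,728,736
N ≈ √131,728,736 ≈ 11,477.3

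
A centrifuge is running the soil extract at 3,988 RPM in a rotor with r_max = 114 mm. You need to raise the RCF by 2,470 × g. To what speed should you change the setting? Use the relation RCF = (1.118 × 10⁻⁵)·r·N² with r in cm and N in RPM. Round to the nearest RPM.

r = 114 mm = 11.4 cm
Current RCF = 1.118 × 10⁻⁵ × 11.4 × (3988)² = 1.118 × 10⁻⁵ × 11.4 × 15,904,144 ≈ 2,027 × g
Target RCF = 2,027 + 2,470 = 4,497 × g
N² = 4,497 / (12.7452 × 10⁻⁵) = 35,283,872
N ≈ √35,283,872 ≈ 5,940.0

N₂ ≈ 5940 RPM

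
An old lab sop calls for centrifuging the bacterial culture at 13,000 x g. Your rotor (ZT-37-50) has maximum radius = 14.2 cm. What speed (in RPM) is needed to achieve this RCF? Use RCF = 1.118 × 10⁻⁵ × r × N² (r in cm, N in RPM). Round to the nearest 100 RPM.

N ≈ 9000 RPM

13,000 = 1.118 × 10⁻⁵ × 14.2 × N²
N² = 13,000 / (15.8756 × 10⁻⁵) = 81,886,669
N ≈ √81,886,669 ≈ 9,049.1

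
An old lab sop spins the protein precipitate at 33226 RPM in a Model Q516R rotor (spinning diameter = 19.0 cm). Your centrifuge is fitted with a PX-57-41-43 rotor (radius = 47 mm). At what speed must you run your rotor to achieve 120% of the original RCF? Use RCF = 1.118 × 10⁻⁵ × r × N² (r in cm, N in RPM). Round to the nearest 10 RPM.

Original rotor: r = 19.0 / 2 = 9.5 cm
RCF_original = 1.118 × 10⁻⁵ × 9.5 × (33226)² = 1.118 × 10⁻⁵ × 9.5 × 1,103,967,076 ≈ 117,252.3 × g
Target RCF = 1.2 × 117,252.3 ≈ 140,702.8 × g
Your rotor: r = 47 mm = 4.7 cm
140,702.8 = 1.118 × 10⁻⁵ × 4.7 × N²
N² = 140,702.8 / (5.2546 × 10⁻⁵) = 2,677,707,152
N ≈ √2,677,707,152 ≈ 51,746.6

51750 RPM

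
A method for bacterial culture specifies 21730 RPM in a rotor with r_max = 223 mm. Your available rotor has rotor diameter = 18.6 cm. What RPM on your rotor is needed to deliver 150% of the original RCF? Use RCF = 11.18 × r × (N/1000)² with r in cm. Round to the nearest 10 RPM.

41210 RPM

Original rotor: r = 223 mm = 22.3 cm
RCF_original = 11.18 × 22.3 × (21.73)² = 11.18 × 22.3 × 472.1929 ≈ 117,724.3 × g
Target RCF = 1.5 × 117,724.3 ≈ 176,586.5 × g
Your rotor: r = 18.6 / 2 = 9.3 cm
176,586.5 = 11.18 × 9.3 × (N/1000)²
(N/1000)² = 176,586.5 / 103.974 = 1698.372
N = 1000 × √1698.372 ≈ 41,211.3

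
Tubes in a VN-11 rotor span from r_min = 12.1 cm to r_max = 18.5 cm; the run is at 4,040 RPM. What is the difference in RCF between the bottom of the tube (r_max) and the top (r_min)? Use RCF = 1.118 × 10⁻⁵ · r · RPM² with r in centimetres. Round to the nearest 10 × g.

≈ 1170 × g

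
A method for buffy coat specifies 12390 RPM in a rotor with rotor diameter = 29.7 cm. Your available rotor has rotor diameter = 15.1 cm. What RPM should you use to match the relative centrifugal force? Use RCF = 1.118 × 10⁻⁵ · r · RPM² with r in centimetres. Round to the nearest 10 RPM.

Original rotor: r = 29.7 / 2 = 14.85 cm
RCF_original = 1.118 × 10⁻⁵ × 14.85 × (12390)² = 1.118 × 10⁻⁵ × 14.85 × 153,512,100 ≈ 25,486.5 × g
Your rotor: r = 15.1 / 2 = 7.55 cm
25,486.5 = 1.118 × 10⁻⁵ × 7.55 × N²
N² = 25,486.5 / (8.4409 × 10⁻⁵) = 301,940,551
N ≈ √301,940,551 ≈ 17,376.4

≈ 17380 RPM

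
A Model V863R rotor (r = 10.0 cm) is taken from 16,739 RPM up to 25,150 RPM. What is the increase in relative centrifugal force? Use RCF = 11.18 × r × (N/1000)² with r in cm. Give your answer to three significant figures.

≈ 39400 × g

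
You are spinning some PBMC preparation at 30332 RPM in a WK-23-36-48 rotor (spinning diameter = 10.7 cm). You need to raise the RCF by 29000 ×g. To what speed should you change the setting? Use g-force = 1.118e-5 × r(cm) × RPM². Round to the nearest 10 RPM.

r = 10.7 / 2 = 5.35 cm
Current RCF = 1.118 × 10⁻⁵ × 5.35 × (30332)² = 1.118 × 10⁻⁵ × 5.35 × 920,030,224 ≈ 55,029.8 × g
Target RCF = 55,029.8 + 29,000 = 84,029.8 × g
N² = 84,029.8 / (5.9813 × 10⁻⁵) = 1,404,875,194
N ≈ √1,404,875,194 ≈ 37,481.7

N₂ ≈ 37480 RPM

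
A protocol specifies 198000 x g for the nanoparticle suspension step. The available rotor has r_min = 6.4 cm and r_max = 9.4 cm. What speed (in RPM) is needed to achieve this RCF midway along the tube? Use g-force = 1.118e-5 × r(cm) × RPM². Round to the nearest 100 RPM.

47300 RPM

r_avg = (6.4 + 9.4) / 2 = 7.9 cm
198,000 = 1.118 × 10⁻⁵ × 7.9 × N²
N² = 198,000 / (8.8322 × 10⁻⁵) = 2,241,797,061
N ≈ √2,241,797,061 ≈ 47,347.6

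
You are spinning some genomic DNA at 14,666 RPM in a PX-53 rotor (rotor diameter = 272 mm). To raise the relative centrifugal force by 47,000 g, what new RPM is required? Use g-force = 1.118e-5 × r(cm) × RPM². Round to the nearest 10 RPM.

N₂ ≈ 22900 RPM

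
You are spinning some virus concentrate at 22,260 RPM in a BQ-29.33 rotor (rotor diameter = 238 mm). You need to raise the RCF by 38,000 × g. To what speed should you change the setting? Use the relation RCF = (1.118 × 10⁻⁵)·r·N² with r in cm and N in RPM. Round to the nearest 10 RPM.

r = 238 mm / 2 = 119 mm = 11.9 cm
Current RCF = 1.118 × 10⁻⁵ × 11.9 × (22260)² = 1.118 × 10⁻⁵ × 11.9 × 495,507,600 ≈ 65,923.3 × g
Target RCF = 65,923.3 + 38,000 = 103,923.3 × g
N² = 103,923.3 / (13.3042 × 10⁻⁵) = 781,131,522
N ≈ √781,131,522 ≈ 27,948.7

≈ 27950 RPM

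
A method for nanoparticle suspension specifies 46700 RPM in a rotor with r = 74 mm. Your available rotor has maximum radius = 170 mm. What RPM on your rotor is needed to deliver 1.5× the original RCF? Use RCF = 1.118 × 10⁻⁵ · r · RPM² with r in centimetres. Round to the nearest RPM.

37736 RPM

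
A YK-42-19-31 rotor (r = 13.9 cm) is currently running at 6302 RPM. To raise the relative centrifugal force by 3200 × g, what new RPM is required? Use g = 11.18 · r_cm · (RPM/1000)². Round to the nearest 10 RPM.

Current RCF = 11.18 × 13.9 × (6.302)² = 11.18 × 13.9 × 39.715204 ≈ 6,171.8 × g
Target RCF = 6,171.8 + 3,200 = 9,371.8 × g
(N/1000)² = 9,371.8 / 155.402 = 60.30682
N = 1000 × √60.30682 ≈ 7,765.7

≈ 7770 RPM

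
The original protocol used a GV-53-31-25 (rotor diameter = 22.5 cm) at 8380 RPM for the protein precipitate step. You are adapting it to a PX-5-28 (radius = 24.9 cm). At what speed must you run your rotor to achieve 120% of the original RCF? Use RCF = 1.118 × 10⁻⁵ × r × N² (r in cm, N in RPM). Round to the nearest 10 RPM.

≈ 6170 RPM

Original rotor: r = 22.5 / 2 = 11.25 cm
RCF_original = 1.118 × 10⁻⁵ × 11.25 × (8380)² = 1.118 × 10⁻⁵ × 11.25 × 70,224,400 ≈ 8,832.5 × g
Target RCF = 1.2 × 8,832.5 ≈ 10,599 × g
10,599 = 1.118 × 10⁻⁵ × 24.9 × N²
N² = 10,599 / (27.8382 × 10⁻⁵) = 38,073,582
N ≈ √38,073,582 ≈ 6,170.4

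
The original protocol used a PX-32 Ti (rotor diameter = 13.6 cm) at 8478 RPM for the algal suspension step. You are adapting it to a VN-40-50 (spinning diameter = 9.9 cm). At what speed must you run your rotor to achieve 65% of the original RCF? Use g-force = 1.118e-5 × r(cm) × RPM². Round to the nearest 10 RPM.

Original rotor: r = 13.6 / 2 = 6.8 cm
RCF_original = 1.118 × 10⁻⁵ × 6.8 × (8478)² = 1.118 × 10⁻⁵ × 6.8 × 71,876,484 ≈ 5,464.3 × g
Target RCF = 0.65 × 5,464.3 ≈ 3,551.8 × g
Your rotor: r = 9.9 / 2 = 4.95 cm
3,551.8 = 1.118 × 10⁻⁵ × 4.95 × N²
N² = 3,551.8 / (5.5341 × 10⁻⁵) = 64,180,264
N ≈ √64,180,264 ≈ 8,011.3

≈ 8010 RPM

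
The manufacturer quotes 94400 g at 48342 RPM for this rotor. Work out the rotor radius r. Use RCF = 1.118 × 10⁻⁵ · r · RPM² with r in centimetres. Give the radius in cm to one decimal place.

RCF = 1.118 × 10⁻⁵ × r × N²
94400 = 1.118 × 10⁻⁵ × r × (48342)²
r = 94400 / (1.118 × 10⁻⁵ × 2,336,948,964) = 94400 / 26127.09 ≈ 3.613 cm

r ≈ 3.6 cm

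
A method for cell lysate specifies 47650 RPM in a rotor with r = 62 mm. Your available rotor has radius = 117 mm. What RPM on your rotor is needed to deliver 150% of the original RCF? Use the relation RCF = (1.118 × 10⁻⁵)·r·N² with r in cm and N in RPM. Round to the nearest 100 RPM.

Original rotor: r = 62 mm = 6.2 cm
RCF_original = 1.118 × 10⁻⁵ × 6.2 × (47650)² = 1.118 × 10⁻⁵ × 6.2 × 2,270,522,500 ≈ 157,383.5 × g
Target RCF = 1.5 × 157,383.5 ≈ 236,075.2 × g
Your rotor: r = 117 mm = 11.7 cm
236,075.2 = 1.118 × 10⁻⁵ × 11.7 × N²
N² = 236,075.2 / (13.0806 × 10⁻⁵) = 1,804,773,481
N ≈ √1,804,773,481 ≈ 42,482.6

42500 RPM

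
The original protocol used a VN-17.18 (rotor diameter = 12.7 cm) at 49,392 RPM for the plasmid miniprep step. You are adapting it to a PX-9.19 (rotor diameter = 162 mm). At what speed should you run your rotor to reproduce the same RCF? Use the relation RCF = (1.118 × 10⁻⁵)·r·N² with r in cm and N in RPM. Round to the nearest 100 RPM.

43700 RPM

Original rotor: r = 12.7 / 2 = 6.35 cm
RCF_original = 1.118 × 10⁻⁵ × 6.35 × (49392)² = 1.118 × 10⁻⁵ × 6.35 × 2,439,569,664 ≈ 173,192.4 × g
Your rotor: r = 162 mm / 2 = 81 mm = 8.1 cm
173,192.4 = 1.118 × 10⁻⁵ × 8.1 × N²
N² = 173,192.4 / (9.0558 × 10⁻⁵) = 1,912,502,485
N ≈ √1,912,502,485 ≈ 43,732.2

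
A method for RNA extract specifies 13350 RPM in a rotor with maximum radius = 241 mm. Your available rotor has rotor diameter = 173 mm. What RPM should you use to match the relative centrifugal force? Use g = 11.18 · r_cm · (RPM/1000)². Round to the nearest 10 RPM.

22280 RPM

Original rotor: r = 241 mm = 24.1 cm
RCF_original = 11.18 × 24.1 × (13.35)² = 11.18 × 24.1 × 178.2225 ≈ 48,019.9 × g
Your rotor: r = 173 mm / 2 = 86.5 mm = 8.65 cm
48,019.9 = 11.18 × 8.65 × (N/1000)²
(N/1000)² = 48,019.9 / 96.707 = 496.5504
N = 1000 × √496.5504 ≈ 22,283.4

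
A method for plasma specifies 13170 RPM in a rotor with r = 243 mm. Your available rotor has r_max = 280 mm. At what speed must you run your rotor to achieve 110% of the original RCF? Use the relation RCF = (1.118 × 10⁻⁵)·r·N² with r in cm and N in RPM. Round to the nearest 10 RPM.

≈ 12870 RPM

Original rotor: r = 243 mm = 24.3 cm
RCF_original = 1.118 × 10⁻⁵ × 24.3 × (13170)² = 1.118 × 10⁻⁵ × 24.3 × 173,448,900 ≈ 47,121.6 × g
Target RCF = 1.1 × 47,121.6 ≈ 51,833.8 × g
Your rotor: r = 280 mm = 28.0 cm
51,833.8 = 1.118 × 10⁻⁵ × 28 × N²
N² = 51,833.8 / (31.304 × 10⁻⁵) = 165,582,034
N ≈ √165,582,034 ≈ 12,867.9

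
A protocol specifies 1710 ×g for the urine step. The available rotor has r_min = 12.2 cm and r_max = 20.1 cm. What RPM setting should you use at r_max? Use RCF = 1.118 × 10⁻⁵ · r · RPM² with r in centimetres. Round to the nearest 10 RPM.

Use r_max = 20.1 cm.
RCF = 1.118 × 10⁻⁵ × r × N²
1,710 = 1.118 × 10⁻⁵ × 20.1 × N²
N² = 1,710 / (22.4718 × 10⁻⁵) = 7,609,537
N ≈ √7,609,537 ≈ 2,758.5

N ≈ 2760 RPM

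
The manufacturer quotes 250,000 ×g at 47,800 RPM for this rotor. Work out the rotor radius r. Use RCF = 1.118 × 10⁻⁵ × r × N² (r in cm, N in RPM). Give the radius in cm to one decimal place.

250000 = 1.118 × 10⁻⁵ × r × (47800)²
r = 250000 / (1.118 × 10⁻⁵ × 2,284,840,000) = 250000 / 25544.51 ≈ 9.787 cm

r ≈ 9.8 cm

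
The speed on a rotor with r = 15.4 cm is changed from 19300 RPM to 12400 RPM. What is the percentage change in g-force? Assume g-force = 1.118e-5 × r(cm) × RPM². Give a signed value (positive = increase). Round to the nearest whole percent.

-59%

RCF ∝ N², so the ratio is (12400/19300)² = (0.642487)² = 0.4128.
Change = 0.4128 − 1 = -0.5872 → -58.7%.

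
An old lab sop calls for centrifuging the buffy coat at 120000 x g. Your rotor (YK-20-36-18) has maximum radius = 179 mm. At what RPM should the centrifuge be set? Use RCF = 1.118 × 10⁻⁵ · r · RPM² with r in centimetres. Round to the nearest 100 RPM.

24500 RPM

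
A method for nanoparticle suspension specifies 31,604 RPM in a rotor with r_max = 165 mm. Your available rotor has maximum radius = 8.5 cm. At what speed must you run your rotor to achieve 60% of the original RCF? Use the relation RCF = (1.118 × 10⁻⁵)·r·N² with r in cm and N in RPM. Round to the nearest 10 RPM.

34110 RPM

Original rotor: r = 165 mm = 16.5 cm
RCF_original = 1.118 × 10⁻⁵ × 16.5 × (31604)² = 1.118 × 10⁻⁵ × 16.5 × 998,812,816 ≈ 184,251 × g
Target RCF = 0.6 × 184,251 ≈ 110,550.6 × g
110,550.6 = 1.118 × 10⁻⁵ × 8.5 × N²
N² = 110,550.6 / (9.503 × 10⁻⁵) = 1,163,323,161
N ≈ √1,163,323,161 ≈ 34,107.5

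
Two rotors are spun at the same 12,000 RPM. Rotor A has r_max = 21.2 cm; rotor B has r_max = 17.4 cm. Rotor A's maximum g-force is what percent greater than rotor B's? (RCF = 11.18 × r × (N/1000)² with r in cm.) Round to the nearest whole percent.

22%

At equal RPM, RCF scales linearly with r: ratio = 21.2 / 17.4 = 1.2184.
So rotor A delivers 21.8% more g-force.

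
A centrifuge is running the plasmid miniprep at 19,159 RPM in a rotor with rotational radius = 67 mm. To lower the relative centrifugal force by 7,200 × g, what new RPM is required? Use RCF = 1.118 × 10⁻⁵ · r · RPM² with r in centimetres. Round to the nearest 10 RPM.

r = 67 mm = 6.7 cm
Current RCF = 1.118 × 10⁻⁵ × 6.7 × (19159)² = 1.118 × 10⁻⁵ × 6.7 × 367,067,281 ≈ 27,495.5 × g
Target RCF = 27,495.5 − 7,200 = 20,295.5 × g
N² = 20,295.5 / (7.4906 × 10⁻⁵) = 270,946,253
N ≈ √270,946,253 ≈ 16,460.4

≈ 16460 RPM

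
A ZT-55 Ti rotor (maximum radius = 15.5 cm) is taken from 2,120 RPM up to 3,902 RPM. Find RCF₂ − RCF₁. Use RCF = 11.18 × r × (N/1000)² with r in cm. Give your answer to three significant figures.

≈ 1860 × g

RCF₁ = 11.18 × 15.5 × (2.12)² = 11.18 × 15.5 × 4.4944 ≈ 778.8 × g
RCF₂ = 11.18 × 15.5 × (3.902)² = 11.18 × 15.5 × 15.225604 ≈ 2,638.4 × g
Increase = 2,638.4 − 778.8 = 1,859.6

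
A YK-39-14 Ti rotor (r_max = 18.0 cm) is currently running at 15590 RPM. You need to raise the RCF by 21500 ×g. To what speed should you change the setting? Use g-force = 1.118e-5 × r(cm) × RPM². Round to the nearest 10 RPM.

≈ 18710 RPM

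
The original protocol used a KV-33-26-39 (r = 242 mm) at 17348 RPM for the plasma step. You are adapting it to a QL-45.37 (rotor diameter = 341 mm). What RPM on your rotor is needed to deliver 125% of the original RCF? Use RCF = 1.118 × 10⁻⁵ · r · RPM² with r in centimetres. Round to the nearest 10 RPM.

Original rotor: r = 242 mm = 24.2 cm
RCF_original = 1.118 × 10⁻⁵ × 24.2 × (17348)² = 1.118 × 10⁻⁵ × 24.2 × 300,953,104 ≈ 81,424.7 × g
Target RCF = 1.25 × 81,424.7 ≈ 101,780.9 × g
Your rotor: r = 341 mm / 2 = 170.5 mm = 17.05 cm
101,780.9 = 1.118 × 10⁻⁵ × 17.05 × N²
N² = 101,780.9 / (19.0619 × 10⁻⁵) = 533,949,396
N ≈ √533,949,396 ≈ 23,107.3

23110 RPM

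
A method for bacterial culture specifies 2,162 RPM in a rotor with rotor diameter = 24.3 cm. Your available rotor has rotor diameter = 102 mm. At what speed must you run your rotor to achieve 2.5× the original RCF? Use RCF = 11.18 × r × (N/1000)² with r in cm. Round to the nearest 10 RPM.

5280 RPM

Original rotor: r = 24.3 / 2 = 12.15 cm
RCF = 11.18 × r × (N/1000)²
RCF_original = 11.18 × 12.15 × (2.162)² = 11.18 × 12.15 × 4.674244 ≈ 634.9 × g
Target RCF = 2.5 × 634.9 ≈ 1,587.2 × g
Your rotor: r = 102 mm / 2 = 51 mm = 5.1 cm
1,587.2 = 11.18 × 5.1 × (N/1000)²
(N/1000)² = 1,587.2 / 57.018 = 27.83682
N = 1000 × √27.83682 ≈ 5,276.1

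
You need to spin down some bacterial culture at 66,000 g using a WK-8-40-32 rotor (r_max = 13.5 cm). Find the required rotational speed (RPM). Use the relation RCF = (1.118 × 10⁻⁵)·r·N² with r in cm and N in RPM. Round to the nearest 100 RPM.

66,000 = 1.118 × 10⁻⁵ × 13.5 × N²
N² = 66,000 / (15.093 × 10⁻⁵) = 437,288,809
N ≈ √437,288,809 ≈ 20,911.5

≈ 20900 RPM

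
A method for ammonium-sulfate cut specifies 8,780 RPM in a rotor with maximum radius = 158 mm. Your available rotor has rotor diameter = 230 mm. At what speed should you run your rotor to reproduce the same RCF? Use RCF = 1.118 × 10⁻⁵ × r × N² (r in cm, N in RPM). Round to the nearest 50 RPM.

10300 RPM

Original rotor: r = 158 mm = 15.8 cm
RCF_original = 1.118 × 10⁻⁵ × 15.8 × (8780)² = 1.118 × 10⁻⁵ × 15.8 × 77,088,400 ≈ 13,617.2 × g
Your rotor: r = 230 mm / 2 = 115 mm = 11.5 cm
13,617.2 = 1.118 × 10⁻⁵ × 11.5 × N²
N² = 13,617.2 / (12.857 × 10⁻⁵) = 105,912,732
N ≈ √105,912,732 ≈ 10,291.4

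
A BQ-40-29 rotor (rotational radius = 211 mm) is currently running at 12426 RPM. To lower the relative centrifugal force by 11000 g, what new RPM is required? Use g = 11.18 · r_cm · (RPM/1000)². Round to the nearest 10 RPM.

r = 211 mm = 21.1 cm
Current RCF = 11.18 × 21.1 × (12.426)² = 11.18 × 21.1 × 154.405476 ≈ 36,423.9 × g
Target RCF = 36,423.9 − 11,000 = 25,423.9 × g
(N/1000)² = 25,423.9 / 235.898 = 107.775
N = 1000 × √107.775 ≈ 10,381.5

N₂ ≈ 10380 RPM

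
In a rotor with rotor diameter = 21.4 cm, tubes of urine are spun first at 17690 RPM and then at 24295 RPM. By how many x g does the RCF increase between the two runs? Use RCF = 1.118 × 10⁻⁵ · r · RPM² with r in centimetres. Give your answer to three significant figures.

33200 x g

r = 21.4 / 2 = 10.7 cm
RCF₁ = 1.118 × 10⁻⁵ × 10.7 × (17690)² = 1.118 × 10⁻⁵ × 10.7 × 312,936,100 ≈ 37,435.3 × g
RCF₂ = 1.118 × 10⁻⁵ × 10.7 × (24295)² = 1.118 × 10⁻⁵ × 10.7 × 590,247,025 ≈ 70,608.9 × g
Increase = 70,608.9 − 37,435.3 = 33,173.6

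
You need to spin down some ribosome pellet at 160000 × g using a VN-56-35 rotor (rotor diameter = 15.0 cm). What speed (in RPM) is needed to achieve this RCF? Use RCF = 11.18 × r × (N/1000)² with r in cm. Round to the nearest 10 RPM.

N ≈ 43680 RPM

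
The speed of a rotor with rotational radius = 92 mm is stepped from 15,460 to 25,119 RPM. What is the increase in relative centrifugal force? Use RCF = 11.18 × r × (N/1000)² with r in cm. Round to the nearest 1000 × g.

40000 g

r = 92 mm = 9.2 cm
RCF₁ = 11.18 × 9.2 × (15.46)² = 11.18 × 9.2 × 239.0116 ≈ 24,583.8 × g
RCF₂ = 11.18 × 9.2 × (25.119)² = 11.18 × 9.2 × 630.964161 ≈ 64,898.4 × g
Increase = 64,898.4 − 24,583.8 = 40,314.6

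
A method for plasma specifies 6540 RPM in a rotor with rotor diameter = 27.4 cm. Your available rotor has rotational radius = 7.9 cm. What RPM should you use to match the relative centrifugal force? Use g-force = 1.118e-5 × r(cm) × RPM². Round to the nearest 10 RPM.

≈ 8610 RPM

Original rotor: r = 27.4 / 2 = 13.7 cm
RCF_original = 1.118 × 10⁻⁵ × 13.7 × (6540)² = 1.118 × 10⁻⁵ × 13.7 × 42,771,600 ≈ 6,551.2 × g
6,551.2 = 1.118 × 10⁻⁵ × 7.9 × N²
N² = 6,551.2 / (8.8322 × 10⁻⁵) = 74,174,045
N ≈ √74,174,045 ≈ 8,612.4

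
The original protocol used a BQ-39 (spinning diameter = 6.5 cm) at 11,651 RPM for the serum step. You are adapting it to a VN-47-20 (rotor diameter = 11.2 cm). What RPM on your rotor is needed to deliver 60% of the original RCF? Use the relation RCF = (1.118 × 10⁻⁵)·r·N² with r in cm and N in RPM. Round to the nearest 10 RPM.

6880 RPM

Original rotor: r = 6.5 / 2 = 3.25 cm
RCF_original = 1.118 × 10⁻⁵ × 3.25 × (11651)² = 1.118 × 10⁻⁵ × 3.25 × 135,745,801 ≈ 4,932.3 × g
Target RCF = 0.6 × 4,932.3 ≈ 2,959.4 × g
Your rotor: r = 11.2 / 2 = 5.6 cm
2,959.4 = 1.118 × 10⁻⁵ × 5.6 × N²
N² = 2,959.4 / (6.2608 × 10⁻⁵) = 47,268,720
N ≈ √47,268,720 ≈ 6,875.2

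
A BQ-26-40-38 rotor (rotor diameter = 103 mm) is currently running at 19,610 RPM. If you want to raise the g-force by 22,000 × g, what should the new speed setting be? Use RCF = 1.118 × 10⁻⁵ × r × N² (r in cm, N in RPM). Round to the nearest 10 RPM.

r = 103 mm / 2 = 51.5 mm = 5.15 cm
Current RCF = 1.118 × 10⁻⁵ × 5.15 × (19610)² = 1.118 × 10⁻⁵ × 5.15 × 384,552,100 ≈ 22,141.4 × g
Target RCF = 22,141.4 + 22,000 = 44,141.4 × g
N² = 44,141.4 / (5.7577 × 10⁻⁵) = 766,649,878
N ≈ √766,649,878 ≈ 27,688.4

N₂ ≈ 27690 RPM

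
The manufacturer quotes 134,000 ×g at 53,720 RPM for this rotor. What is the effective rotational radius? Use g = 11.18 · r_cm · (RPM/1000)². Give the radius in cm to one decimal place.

4.2 cm

134000 = 11.18 × r × (53.72)²
r = 134000 / (11.18 × 2885.8384) = 134000 / 32263.67 ≈ 4.153 cm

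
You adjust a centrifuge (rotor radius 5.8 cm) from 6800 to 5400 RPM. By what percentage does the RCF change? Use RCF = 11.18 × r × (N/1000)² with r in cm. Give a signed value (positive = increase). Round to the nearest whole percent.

RCF ∝ N², so the ratio is (5400/6800)² = (0.794118)² = 0.6306.
Change = 0.6306 − 1 = -0.3694 → -36.9%.

-37%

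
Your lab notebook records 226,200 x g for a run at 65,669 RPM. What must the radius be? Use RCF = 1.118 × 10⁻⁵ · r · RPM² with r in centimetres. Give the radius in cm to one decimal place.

4.7 cm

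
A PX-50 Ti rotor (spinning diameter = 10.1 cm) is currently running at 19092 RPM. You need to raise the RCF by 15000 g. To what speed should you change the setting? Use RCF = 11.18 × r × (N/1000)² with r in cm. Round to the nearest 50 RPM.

r = 10.1 / 2 = 5.05 cm
Current RCF = 11.18 × 5.05 × (19.092)² = 11.18 × 5.05 × 364.504464 ≈ 20,579.6 × g
Target RCF = 20,579.6 + 15,000 = 35,579.6 × g
(N/1000)² = 35,579.6 / 56.459 = 630.1847
N = 1000 × √630.1847 ≈ 25,103.5

25100 RPM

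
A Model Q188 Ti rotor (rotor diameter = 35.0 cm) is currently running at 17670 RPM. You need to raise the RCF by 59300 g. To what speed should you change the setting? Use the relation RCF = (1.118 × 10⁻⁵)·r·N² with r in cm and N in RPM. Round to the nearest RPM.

r = 35.0 / 2 = 17.5 cm
Current RCF = 1.118 × 10⁻⁵ × 17.5 × (17670)² = 1.118 × 10⁻⁵ × 17.5 × 312,228,900 ≈ 61,087.6 × g
Target RCF = 61,087.6 + 59,300 = 120,387.6 × g
N² = 120,387.6 / (19.565 × 10⁻⁵) = 615,321,237
N ≈ √615,321,237 ≈ 24,805.7

24806 RPM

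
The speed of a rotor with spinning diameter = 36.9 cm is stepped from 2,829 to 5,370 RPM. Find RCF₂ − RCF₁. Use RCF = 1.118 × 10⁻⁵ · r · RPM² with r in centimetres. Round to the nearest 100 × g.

4300 ×g

r = 36.9 / 2 = 18.45 cm
RCF₁ = 1.118 × 10⁻⁵ × 18.45 × (2829)² = 1.118 × 10⁻⁵ × 18.45 × 8,003,241 ≈ 1,650.8 × g
RCF₂ = 1.118 × 10⁻⁵ × 18.45 × (5370)² = 1.118 × 10⁻⁵ × 18.45 × 28,836,900 ≈ 5,948.2 × g
Increase = 5,948.2 − 1,650.8 = 4,297.4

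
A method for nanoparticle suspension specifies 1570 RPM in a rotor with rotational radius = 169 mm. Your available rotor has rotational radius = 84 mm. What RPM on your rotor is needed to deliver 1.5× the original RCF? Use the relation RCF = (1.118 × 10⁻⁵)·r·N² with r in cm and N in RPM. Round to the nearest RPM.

Original rotor: r = 169 mm = 16.9 cm
RCF = 1.118 × 10⁻⁵ × r × N²
RCF_original = 1.118 × 10⁻⁵ × 16.9 × (1570)² = 1.118 × 10⁻⁵ × 16.9 × 2,464,900 ≈ 465.7 × g
Target RCF = 1.5 × 465.7 ≈ 698.5 × g
Your rotor: r = 84 mm = 8.4 cm
698.5 = 1.118 × 10⁻⁵ × 8.4 × N²
N² = 698.5 / (9.3912 × 10⁻⁵) = 7,437,814
N ≈ √7,437,814 ≈ 2,727.2

≈ 2727 RPM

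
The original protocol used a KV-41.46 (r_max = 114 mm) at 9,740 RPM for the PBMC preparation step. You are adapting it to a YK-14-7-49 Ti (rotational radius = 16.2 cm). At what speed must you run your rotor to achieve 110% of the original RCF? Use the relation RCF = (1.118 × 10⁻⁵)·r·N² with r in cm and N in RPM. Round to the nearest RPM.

8569 RPM

Original rotor: r = 114 mm = 11.4 cm
RCF_original = 1.118 × 10⁻⁵ × 11.4 × (9740)² = 1.118 × 10⁻⁵ × 11.4 × 94,867,600 ≈ 12,091.1 × g
Target RCF = 1.1 × 12,091.1 ≈ 13,300.2 × g
13,300.2 = 1.118 × 10⁻⁵ × 16.2 × N²
N² = 13,300.2 / (18.1116 × 10⁻⁵) = 73,434,705
N ≈ √73,434,705 ≈ 8,569.4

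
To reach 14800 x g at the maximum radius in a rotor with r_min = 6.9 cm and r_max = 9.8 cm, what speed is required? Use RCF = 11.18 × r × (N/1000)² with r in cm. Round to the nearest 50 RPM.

≈ 11600 RPM

Use r_max = 9.8 cm.
14,800 = 11.18 × 9.8 × (N/1000)²
(N/1000)² = 14,800 / 109.564 = 135.0809
N = 1000 × √135.0809 ≈ 11,622.4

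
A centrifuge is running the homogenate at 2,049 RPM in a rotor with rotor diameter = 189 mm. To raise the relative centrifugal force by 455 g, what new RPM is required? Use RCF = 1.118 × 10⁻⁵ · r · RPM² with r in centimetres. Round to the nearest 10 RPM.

r = 189 mm / 2 = 94.5 mm = 9.45 cm
Current RCF = 1.118 × 10⁻⁵ × 9.45 × (2049)² = 1.118 × 10⁻⁵ × 9.45 × 4,198,401 ≈ 443.6 × g
Target RCF = 443.6 + 455 = 898.6 × g
N² = 898.6 / (10.5651 × 10⁻⁵) = 8,505,362
N ≈ √8,505,362 ≈ 2,916.4

2920 RPM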